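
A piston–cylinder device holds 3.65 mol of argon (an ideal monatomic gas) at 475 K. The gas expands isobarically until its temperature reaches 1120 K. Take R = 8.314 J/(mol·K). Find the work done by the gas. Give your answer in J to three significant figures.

Isobaric: W = P ΔV = nR ΔT.
W = (3.65)(8.314)(1120 − 475) = 19573 J.

W ≈ 19600 J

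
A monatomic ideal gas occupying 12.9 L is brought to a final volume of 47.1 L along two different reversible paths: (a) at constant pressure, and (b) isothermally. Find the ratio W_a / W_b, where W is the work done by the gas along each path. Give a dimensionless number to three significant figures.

Path (a) isobaric: W = P₁(V₂ − V₁) → W_a/(P₁V₁) = 2.651.
Path (b) isothermal: W = P₁V₁ ln(V₂/V₁) → W_b/(P₁V₁) = 1.295.
W_a / W_b = 2.651 / 1.295 = 2.047.

W_a / W_b ≈ 2.05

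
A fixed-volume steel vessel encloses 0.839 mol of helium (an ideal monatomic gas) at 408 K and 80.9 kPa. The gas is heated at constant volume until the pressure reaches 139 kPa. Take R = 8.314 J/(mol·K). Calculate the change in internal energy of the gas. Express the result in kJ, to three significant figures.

Constant volume ⇒ W = 0, so Q = ΔU = nCᵥΔT with Cᵥ = 3R/2 = 12.47 J/(mol·K).
At constant V, T₂/T₁ = P₂/P₁ ⇒ ΔT = T₁(P₂/P₁ − 1) = 408·(139/80.9 − 1) = 293 K.
ΔU = (0.839)(12.47)(293) = 3066 J.

ΔU ≈ 3.07 kJ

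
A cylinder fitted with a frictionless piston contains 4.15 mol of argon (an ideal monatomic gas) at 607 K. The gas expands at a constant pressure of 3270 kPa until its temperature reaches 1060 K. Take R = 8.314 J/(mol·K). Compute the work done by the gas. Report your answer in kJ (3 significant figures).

W ≈ 15.6 kJ

Isobaric: W = P ΔV = nR ΔT.
W = (4.15)(8.314)(1060 − 607) = 15630 J.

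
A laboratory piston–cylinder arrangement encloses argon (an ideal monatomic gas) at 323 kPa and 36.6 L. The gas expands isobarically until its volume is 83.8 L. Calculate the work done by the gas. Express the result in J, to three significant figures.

W ≈ 15200 J

Isobaric: W = P ΔV.
W = (323 kPa)(83.8 − 36.6 L) = (323)(47.2) = 15246 J.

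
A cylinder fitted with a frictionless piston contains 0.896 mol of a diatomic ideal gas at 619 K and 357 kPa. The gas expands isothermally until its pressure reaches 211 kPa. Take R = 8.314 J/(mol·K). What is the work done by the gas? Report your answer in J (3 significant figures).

Isothermal process: W = nRT ln(V₂/V₁) = nRT ln(P₁/P₂).
W = (0.896)(8.314)(619) × ln(357/211)
  = 4611 × ln(1.692) = 4611 × 0.5259
W_by_gas = 2425 J.

W ≈ 2420 J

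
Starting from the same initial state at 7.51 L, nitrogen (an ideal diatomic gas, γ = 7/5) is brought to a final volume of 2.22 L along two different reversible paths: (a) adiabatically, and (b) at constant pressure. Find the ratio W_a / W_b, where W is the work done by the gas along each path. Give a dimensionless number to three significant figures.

Path (a) adiabatic: W = P₁V₁(1 − (V₁/V₂)^(γ−1))/(γ−1) → W_a/(P₁V₁) = -1.571.
Path (b) isobaric: W = P₁(V₂ − V₁) → W_b/(P₁V₁) = -0.7044.
W_a / W_b = -1.571 / -0.7044 = 2.23.

W_a / W_b ≈ 2.23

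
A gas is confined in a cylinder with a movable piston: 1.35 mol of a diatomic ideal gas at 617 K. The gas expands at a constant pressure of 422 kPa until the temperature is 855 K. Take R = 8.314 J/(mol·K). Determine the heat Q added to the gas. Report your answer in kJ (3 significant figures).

Isobaric: W = nRΔT = (1.35)(8.314)(238) = 2671 J.
ΔU = nCᵥΔT with Cᵥ = 5R/2: ΔU = (1.35)(20.79)(238) = 6678 J.
Q = ΔU + W = 6678 + 2671 = 9350 J.

Q ≈ 9.35 kJ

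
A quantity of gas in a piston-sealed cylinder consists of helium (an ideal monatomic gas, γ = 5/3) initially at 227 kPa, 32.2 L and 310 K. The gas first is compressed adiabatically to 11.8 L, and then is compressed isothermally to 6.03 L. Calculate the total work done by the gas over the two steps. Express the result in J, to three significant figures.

W_total ≈ -20000 J

Step 1 (adiabatic): W = (P₁V₁ − P₂V₂)/(γ−1) = (7309 − 14274)/0.667 = -10446 J.
After step 1: P = 1210 kPa, V = 11.8 L, T = 605.4 K.
Step 2 (isothermal): W = P₁V₁ ln(V₂/V₁) = (14274) ln(6.03/11.8) = -9583 J.
W_total = -10446 − 9583 = -20029 J.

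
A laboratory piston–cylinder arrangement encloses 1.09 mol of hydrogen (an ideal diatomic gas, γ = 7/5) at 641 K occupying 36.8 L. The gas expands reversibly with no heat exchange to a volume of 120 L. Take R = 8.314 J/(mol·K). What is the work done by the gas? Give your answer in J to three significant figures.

Adiabatic: TV^(γ−1) = const with γ = 7/5.
T₂ = T₁ (V₁/V₂)^(γ−1) = 641 × (36.8/120)^0.4 = 641 × 0.6233 = 399.5 K.
W_by = nCᵥ(T₁ − T₂) = (1.09)(20.79)(641 − 399.5) = 5471 J.

W ≈ 5470 J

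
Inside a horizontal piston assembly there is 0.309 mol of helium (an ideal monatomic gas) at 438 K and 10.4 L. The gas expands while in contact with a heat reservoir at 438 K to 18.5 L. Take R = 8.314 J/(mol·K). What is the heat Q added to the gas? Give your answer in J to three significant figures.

Q ≈ 648 J

Isothermal ⇒ ΔU = 0, so Q = W = nRT ln(V₂/V₁).
Q = (0.309)(8.314)(438) ln(18.5/10.4) = 1125 × 0.576 = 648.1 J.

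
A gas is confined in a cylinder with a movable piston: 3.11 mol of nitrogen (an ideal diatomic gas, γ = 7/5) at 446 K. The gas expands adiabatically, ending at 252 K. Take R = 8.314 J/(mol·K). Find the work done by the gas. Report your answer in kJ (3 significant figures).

Adiabatic ⇒ Q = 0, so W_by = −ΔU = nCᵥ(T₁ − T₂).
Cᵥ = 5R/2 = 20.79 J/(mol·K).
W = (3.11)(20.79)(446 − 252) = 12540 J.

W ≈ 12.5 kJ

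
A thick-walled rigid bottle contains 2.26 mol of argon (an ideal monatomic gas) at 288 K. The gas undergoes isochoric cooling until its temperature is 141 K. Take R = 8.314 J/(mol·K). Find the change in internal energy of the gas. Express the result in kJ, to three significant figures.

Constant volume ⇒ W = 0, so Q = ΔU = nCᵥΔT with Cᵥ = 3R/2 = 12.47 J/(mol·K).
ΔU = (2.26)(12.47)(141 − 288) = -4143 J.

ΔU ≈ -4.14 kJ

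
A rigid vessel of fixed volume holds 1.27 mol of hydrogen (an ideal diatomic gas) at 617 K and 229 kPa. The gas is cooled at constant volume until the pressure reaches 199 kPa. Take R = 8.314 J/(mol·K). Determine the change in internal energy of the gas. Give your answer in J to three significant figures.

Constant volume ⇒ W = 0, so Q = ΔU = nCᵥΔT with Cᵥ = 5R/2 = 20.79 J/(mol·K).
At constant V, T₂/T₁ = P₂/P₁ ⇒ ΔT = T₁(P₂/P₁ − 1) = 617·(199/229 − 1) = -80.83 K.
ΔU = (1.27)(20.79)(-80.83) = -2134 J.

ΔU ≈ -2130 J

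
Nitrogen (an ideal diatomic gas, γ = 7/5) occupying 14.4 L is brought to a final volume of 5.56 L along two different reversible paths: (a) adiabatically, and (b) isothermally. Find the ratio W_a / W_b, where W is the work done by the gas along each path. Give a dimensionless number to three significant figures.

Path (a) adiabatic: W = P₁V₁(1 − (V₁/V₂)^(γ−1))/(γ−1) → W_a/(P₁V₁) = -1.158.
Path (b) isothermal: W = P₁V₁ ln(V₂/V₁) → W_b/(P₁V₁) = -0.9516.
W_a / W_b = -1.158 / -0.9516 = 1.217.

W_a / W_b ≈ 1.22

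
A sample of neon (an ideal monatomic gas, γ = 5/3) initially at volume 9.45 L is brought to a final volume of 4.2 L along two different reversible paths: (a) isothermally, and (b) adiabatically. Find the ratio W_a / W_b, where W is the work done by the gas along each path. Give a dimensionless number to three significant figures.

Path (a) isothermal: W = P₁V₁ ln(V₂/V₁) → W_a/(P₁V₁) = -0.8109.
Path (b) adiabatic: W = P₁V₁(1 − (V₁/V₂)^(γ−1))/(γ−1) → W_b/(P₁V₁) = -1.076.
W_a / W_b = -0.8109 / -1.076 = 0.7539.

W_a / W_b ≈ 0.754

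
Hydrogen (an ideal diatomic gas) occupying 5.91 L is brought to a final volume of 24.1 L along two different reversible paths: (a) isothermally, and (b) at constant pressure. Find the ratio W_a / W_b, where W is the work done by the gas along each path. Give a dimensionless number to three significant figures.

W_a / W_b ≈ 0.457

Path (a) isothermal: W = P₁V₁ ln(V₂/V₁) → W_a/(P₁V₁) = 1.406.
Path (b) isobaric: W = P₁(V₂ − V₁) → W_b/(P₁V₁) = 3.078.
W_a / W_b = 1.406 / 3.078 = 0.4567.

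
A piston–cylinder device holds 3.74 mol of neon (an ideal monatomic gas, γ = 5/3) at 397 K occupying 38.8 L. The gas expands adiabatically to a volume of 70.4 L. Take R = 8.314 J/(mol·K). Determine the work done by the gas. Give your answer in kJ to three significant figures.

W ≈ 6.07 kJ

Adiabatic: TV^(γ−1) = const with γ = 5/3.
T₂ = T₁ (V₁/V₂)^(γ−1) = 397 × (38.8/70.4)^0.667 = 397 × 0.6722 = 266.9 K.
W_by = nCᵥ(T₁ − T₂) = (3.74)(12.47)(397 − 266.9) = 6070 J.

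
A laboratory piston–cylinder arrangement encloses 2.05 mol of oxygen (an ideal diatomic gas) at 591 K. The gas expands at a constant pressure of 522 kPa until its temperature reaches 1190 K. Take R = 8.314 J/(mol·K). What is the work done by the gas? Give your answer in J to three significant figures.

Isobaric: W = P ΔV = nR ΔT.
W = (2.05)(8.314)(1190 − 591) = 10209 J.

W ≈ 10200 J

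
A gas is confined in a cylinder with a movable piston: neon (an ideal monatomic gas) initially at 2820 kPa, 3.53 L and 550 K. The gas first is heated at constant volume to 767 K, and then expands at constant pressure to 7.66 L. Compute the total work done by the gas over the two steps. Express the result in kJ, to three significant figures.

Step 1 (isochoric): W = 0 (constant volume).
After step 1: P = 3933 kPa (V unchanged).
Step 2 (isobaric): W = PΔV = (3933 kPa)(7.66 − 3.53 L) = 16242 J.
W_total = 0 + 16242 = 16242 J.

W_total ≈ 16.2 kJ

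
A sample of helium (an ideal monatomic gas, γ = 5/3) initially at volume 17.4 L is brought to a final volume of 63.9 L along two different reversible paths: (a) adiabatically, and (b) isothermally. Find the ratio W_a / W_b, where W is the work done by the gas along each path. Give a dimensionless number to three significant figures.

Path (a) adiabatic: W = P₁V₁(1 − (V₁/V₂)^(γ−1))/(γ−1) → W_a/(P₁V₁) = 0.8698.
Path (b) isothermal: W = P₁V₁ ln(V₂/V₁) → W_b/(P₁V₁) = 1.301.
W_a / W_b = 0.8698 / 1.301 = 0.6687.

W_a / W_b ≈ 0.669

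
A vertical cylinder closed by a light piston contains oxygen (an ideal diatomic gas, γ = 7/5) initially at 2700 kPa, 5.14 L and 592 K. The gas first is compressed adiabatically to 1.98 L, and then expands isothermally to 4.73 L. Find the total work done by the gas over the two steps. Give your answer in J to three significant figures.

Step 1 (adiabatic): W = (P₁V₁ − P₂V₂)/(γ−1) = (13878 − 20326)/0.4 = -16119 J.
After step 1: P = 10266 kPa, V = 1.98 L, T = 867 K.
Step 2 (isothermal): W = P₁V₁ ln(V₂/V₁) = (20326) ln(4.73/1.98) = 17700 J.
W_total = -16119 + 17700 = 1581 J.

W_total ≈ 1580 J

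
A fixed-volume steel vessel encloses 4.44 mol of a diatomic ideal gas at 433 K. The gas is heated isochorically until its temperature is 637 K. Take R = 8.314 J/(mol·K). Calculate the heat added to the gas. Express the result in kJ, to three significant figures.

Q ≈ 18.8 kJ

Constant volume ⇒ W = 0, so Q = ΔU = nCᵥΔT with Cᵥ = 5R/2 = 20.79 J/(mol·K).
ΔU = (4.44)(20.79)(637 − 433) = 18826 J.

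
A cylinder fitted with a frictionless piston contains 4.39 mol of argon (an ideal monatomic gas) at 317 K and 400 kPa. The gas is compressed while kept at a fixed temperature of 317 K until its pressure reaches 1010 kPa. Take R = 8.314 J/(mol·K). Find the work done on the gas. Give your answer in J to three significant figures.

W ≈ 10700 J

Isothermal process: W = nRT ln(V₂/V₁) = nRT ln(P₁/P₂).
W = (4.39)(8.314)(317) × ln(400/1010)
  = 11570 × ln(0.396) = 11570 × -0.9262
W_by_gas = -10717 J; work on gas = −W_by = 10717 J.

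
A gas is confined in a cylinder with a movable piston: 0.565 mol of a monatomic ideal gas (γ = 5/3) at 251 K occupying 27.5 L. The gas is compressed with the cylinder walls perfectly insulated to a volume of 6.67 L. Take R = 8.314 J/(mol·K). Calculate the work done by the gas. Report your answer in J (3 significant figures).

Adiabatic: TV^(γ−1) = const with γ = 5/3.
T₂ = T₁ (V₁/V₂)^(γ−1) = 251 × (27.5/6.67)^0.667 = 251 × 2.571 = 645.4 K.
W_by = nCᵥ(T₁ − T₂) = (0.565)(12.47)(251 − 645.4) = -2779 J.

W ≈ -2780 J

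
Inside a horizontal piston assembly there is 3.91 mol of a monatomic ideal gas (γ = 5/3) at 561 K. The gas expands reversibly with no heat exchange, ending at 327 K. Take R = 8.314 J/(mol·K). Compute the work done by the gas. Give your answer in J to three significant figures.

Adiabatic ⇒ Q = 0, so W_by = −ΔU = nCᵥ(T₁ − T₂).
Cᵥ = 3R/2 = 12.47 J/(mol·K).
W = (3.91)(12.47)(561 − 327) = 11410 J.

W ≈ 11400 J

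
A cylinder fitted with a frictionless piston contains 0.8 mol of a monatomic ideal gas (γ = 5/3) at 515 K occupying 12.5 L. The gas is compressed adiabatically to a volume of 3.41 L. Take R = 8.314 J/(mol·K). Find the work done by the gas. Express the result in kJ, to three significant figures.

W ≈ -7.08 kJ

Adiabatic: TV^(γ−1) = const with γ = 5/3.
T₂ = T₁ (V₁/V₂)^(γ−1) = 515 × (12.5/3.41)^0.667 = 515 × 2.377 = 1224 K.
W_by = nCᵥ(T₁ − T₂) = (0.8)(12.47)(515 − 1224) = -7077 J.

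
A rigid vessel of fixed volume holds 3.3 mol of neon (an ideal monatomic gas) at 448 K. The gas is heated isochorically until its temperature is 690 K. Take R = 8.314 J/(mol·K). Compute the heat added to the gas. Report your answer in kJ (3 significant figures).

Q ≈ 9.96 kJ

Constant volume ⇒ W = 0, so Q = ΔU = nCᵥΔT with Cᵥ = 3R/2 = 12.47 J/(mol·K).
ΔU = (3.3)(12.47)(690 − 448) = 9959 J.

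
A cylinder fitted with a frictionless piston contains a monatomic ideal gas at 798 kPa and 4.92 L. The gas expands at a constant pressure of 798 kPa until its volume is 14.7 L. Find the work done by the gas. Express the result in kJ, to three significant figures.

Isobaric: W = P ΔV.
W = (798 kPa)(14.7 − 4.92 L) = (798)(9.78) = 7804 J.

W ≈ 7.80 kJ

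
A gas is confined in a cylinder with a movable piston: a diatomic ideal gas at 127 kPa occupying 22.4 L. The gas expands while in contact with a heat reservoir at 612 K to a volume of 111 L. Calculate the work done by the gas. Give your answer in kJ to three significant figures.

W ≈ 4.55 kJ

Isothermal: W = nRT ln(V₂/V₁) = P₁V₁ ln(V₂/V₁).
P₁V₁ = (127 kPa)(22.4 L) = 2845 J.
W = 2845 × ln(111/22.4) = 2845 × 1.6
W_by_gas = 4553 J.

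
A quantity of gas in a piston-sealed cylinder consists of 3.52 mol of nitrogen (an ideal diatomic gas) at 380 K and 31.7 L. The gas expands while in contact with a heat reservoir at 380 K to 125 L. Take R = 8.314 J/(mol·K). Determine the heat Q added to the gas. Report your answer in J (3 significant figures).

Q ≈ 15300 J

Isothermal ⇒ ΔU = 0, so Q = W = nRT ln(V₂/V₁).
Q = (3.52)(8.314)(380) ln(125/31.7) = 11121 × 1.372 = 15258 J.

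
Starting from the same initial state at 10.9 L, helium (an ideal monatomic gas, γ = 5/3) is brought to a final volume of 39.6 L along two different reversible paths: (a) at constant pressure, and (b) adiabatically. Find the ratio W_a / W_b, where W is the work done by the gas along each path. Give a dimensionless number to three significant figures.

W_a / W_b ≈ 3.04

Path (a) isobaric: W = P₁(V₂ − V₁) → W_a/(P₁V₁) = 2.633.
Path (b) adiabatic: W = P₁V₁(1 − (V₁/V₂)^(γ−1))/(γ−1) → W_b/(P₁V₁) = 0.8653.
W_a / W_b = 2.633 / 0.8653 = 3.043.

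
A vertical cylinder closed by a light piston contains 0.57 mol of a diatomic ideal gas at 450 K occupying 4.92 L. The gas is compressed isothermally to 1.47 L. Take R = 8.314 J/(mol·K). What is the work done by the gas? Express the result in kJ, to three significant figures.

W ≈ -2.58 kJ

Isothermal: W = nRT ln(V₂/V₁).
W = (0.57)(8.314)(450) × ln(1.47/4.92)
  = 2133 × -1.208
W_by_gas = -2576 J.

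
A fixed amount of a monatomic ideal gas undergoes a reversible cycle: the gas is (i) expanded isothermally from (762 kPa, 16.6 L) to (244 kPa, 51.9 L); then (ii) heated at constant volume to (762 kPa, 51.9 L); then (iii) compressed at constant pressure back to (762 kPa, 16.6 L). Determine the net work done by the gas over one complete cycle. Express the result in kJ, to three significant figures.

W_net ≈ -12.5 kJ

Leg (i): W = PᵢVᵢ ln(V_f/Vᵢ) = (12649) ln(51.9/16.6) = 14419 J.
Leg (ii): W = 0.
Leg (iii): W = PΔV = (762)(16.6 − 51.9) = -26899 J.
W_net = 14419 − 26899 = -12480 J.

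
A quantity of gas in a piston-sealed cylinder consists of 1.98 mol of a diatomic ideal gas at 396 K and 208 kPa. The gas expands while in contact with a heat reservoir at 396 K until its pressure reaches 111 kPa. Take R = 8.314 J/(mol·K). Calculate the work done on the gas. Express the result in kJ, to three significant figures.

W ≈ -4.09 kJ

Isothermal process: W = nRT ln(V₂/V₁) = nRT ln(P₁/P₂).
W = (1.98)(8.314)(396) × ln(208/111)
  = 6519 × ln(1.874) = 6519 × 0.628
W_by_gas = 4094 J; work on gas = −W_by = -4094 J.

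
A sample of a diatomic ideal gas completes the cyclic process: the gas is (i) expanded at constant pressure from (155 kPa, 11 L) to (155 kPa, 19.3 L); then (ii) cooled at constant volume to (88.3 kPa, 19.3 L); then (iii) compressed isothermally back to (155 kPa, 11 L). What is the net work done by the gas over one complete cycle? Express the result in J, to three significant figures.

W_net ≈ 328 J

Leg (i): W = PΔV = (155)(19.3 − 11) = 1286 J.
Leg (ii): W = 0.
Leg (iii): W = PᵢVᵢ ln(V_f/Vᵢ) = (1704) ln(11/19.3) = -958.1 J.
W_net = 1286 − 958.1 = 328.4 J.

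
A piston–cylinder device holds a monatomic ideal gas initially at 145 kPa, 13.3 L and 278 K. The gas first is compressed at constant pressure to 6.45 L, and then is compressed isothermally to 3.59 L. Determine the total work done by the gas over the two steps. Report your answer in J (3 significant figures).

W_total ≈ -1540 J

Step 1 (isobaric): W = PΔV = (145 kPa)(6.45 − 13.3 L) = -993.3 J.
After step 1: P = 145 kPa, V = 6.45 L, T = 134.8 K.
Step 2 (isothermal): W = P₁V₁ ln(V₂/V₁) = (935.2) ln(3.59/6.45) = -548 J.
W_total = -993.3 − 548 = -1541 J.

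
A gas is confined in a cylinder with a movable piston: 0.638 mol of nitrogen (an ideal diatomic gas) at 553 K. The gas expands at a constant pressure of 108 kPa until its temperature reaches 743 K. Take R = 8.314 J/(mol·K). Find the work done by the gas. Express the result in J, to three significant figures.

W ≈ 1010 J

Isobaric: W = P ΔV = nR ΔT.
W = (0.638)(8.314)(743 − 553) = 1008 J.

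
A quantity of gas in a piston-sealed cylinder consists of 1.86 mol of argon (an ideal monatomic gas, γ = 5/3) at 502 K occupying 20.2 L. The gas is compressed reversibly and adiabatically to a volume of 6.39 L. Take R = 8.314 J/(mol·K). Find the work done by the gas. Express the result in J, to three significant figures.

Adiabatic: TV^(γ−1) = const with γ = 5/3.
T₂ = T₁ (V₁/V₂)^(γ−1) = 502 × (20.2/6.39)^0.667 = 502 × 2.154 = 1081 K.
W_by = nCᵥ(T₁ − T₂) = (1.86)(12.47)(502 − 1081) = -13437 J.

W ≈ -13400 J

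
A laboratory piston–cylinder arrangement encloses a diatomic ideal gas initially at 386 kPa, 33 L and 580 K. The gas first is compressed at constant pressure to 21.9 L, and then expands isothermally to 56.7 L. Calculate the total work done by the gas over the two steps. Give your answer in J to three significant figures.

W_total ≈ 3760 J

Step 1 (isobaric): W = PΔV = (386 kPa)(21.9 − 33 L) = -4285 J.
After step 1: P = 386 kPa, V = 21.9 L, T = 384.9 K.
Step 2 (isothermal): W = P₁V₁ ln(V₂/V₁) = (8453) ln(56.7/21.9) = 8042 J.
W_total = -4285 + 8042 = 3757 J.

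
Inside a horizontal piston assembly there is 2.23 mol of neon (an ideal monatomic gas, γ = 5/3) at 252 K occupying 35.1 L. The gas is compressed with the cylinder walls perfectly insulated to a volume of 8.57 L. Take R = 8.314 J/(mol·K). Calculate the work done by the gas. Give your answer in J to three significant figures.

W ≈ -10900 J

Adiabatic: TV^(γ−1) = const with γ = 5/3.
T₂ = T₁ (V₁/V₂)^(γ−1) = 252 × (35.1/8.57)^0.667 = 252 × 2.56 = 645.1 K.
W_by = nCᵥ(T₁ − T₂) = (2.23)(12.47)(252 − 645.1) = -10932 J.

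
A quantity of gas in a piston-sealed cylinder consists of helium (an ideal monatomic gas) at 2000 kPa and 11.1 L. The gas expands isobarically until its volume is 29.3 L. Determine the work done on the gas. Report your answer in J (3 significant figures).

Isobaric: W = P ΔV.
W = (2000 kPa)(29.3 − 11.1 L) = (2000)(18.2) = 36400 J.
Work on gas = −W_by = -36400 J.

W ≈ -36400 J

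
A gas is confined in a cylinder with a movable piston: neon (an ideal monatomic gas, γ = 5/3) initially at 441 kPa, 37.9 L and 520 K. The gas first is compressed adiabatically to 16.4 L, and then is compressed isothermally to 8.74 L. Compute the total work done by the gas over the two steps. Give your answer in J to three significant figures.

Step 1 (adiabatic): W = (P₁V₁ − P₂V₂)/(γ−1) = (16714 − 29215)/0.667 = -18752 J.
After step 1: P = 1781 kPa, V = 16.4 L, T = 908.9 K.
Step 2 (isothermal): W = P₁V₁ ln(V₂/V₁) = (29215) ln(8.74/16.4) = -18387 J.
W_total = -18752 − 18387 = -37139 J.

W_total ≈ -37100 J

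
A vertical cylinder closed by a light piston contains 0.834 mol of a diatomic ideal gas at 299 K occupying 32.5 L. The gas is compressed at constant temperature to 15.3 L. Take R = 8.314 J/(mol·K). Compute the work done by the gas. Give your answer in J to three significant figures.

Isothermal: W = nRT ln(V₂/V₁).
W = (0.834)(8.314)(299) × ln(15.3/32.5)
  = 2073 × -0.7534
W_by_gas = -1562 J.

W ≈ -1560 J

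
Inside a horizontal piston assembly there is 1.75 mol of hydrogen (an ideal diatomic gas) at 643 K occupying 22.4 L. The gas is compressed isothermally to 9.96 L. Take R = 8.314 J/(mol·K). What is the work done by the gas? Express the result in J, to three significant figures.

Isothermal: W = nRT ln(V₂/V₁).
W = (1.75)(8.314)(643) × ln(9.96/22.4)
  = 9355 × -0.8105
W_by_gas = -7582 J.

W ≈ -7580 J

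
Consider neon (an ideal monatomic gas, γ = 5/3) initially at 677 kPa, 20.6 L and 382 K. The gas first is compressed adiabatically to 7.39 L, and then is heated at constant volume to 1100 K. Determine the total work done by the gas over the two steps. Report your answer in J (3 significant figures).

W_total ≈ -20500 J

Step 1 (adiabatic): W = (P₁V₁ − P₂V₂)/(γ−1) = (13946 − 27623)/0.667 = -20515 J.
Step 2 (isochoric): W = 0 (constant volume).
W_total = -20515 + 0 = -20515 J.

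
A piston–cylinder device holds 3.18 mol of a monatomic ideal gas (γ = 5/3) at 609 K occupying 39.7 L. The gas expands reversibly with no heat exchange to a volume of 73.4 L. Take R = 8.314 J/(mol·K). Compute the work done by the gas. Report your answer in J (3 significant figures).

W ≈ 8120 J

Adiabatic: TV^(γ−1) = const with γ = 5/3.
T₂ = T₁ (V₁/V₂)^(γ−1) = 609 × (39.7/73.4)^0.667 = 609 × 0.6638 = 404.3 K.
W_by = nCᵥ(T₁ − T₂) = (3.18)(12.47)(609 − 404.3) = 8119 J.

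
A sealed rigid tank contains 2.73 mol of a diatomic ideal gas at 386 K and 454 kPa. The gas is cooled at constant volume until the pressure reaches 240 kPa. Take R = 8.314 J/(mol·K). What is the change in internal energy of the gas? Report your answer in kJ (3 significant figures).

ΔU ≈ -10.3 kJ

Constant volume ⇒ W = 0, so Q = ΔU = nCᵥΔT with Cᵥ = 5R/2 = 20.79 J/(mol·K).
At constant V, T₂/T₁ = P₂/P₁ ⇒ ΔT = T₁(P₂/P₁ − 1) = 386·(240/454 − 1) = -181.9 K.
ΔU = (2.73)(20.79)(-181.9) = -10324 J.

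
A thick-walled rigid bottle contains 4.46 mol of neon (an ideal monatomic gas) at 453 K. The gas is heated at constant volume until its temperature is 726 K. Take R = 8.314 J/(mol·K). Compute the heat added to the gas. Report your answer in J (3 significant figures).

Q ≈ 15200 J

Constant volume ⇒ W = 0, so Q = ΔU = nCᵥΔT with Cᵥ = 3R/2 = 12.47 J/(mol·K).
ΔU = (4.46)(12.47)(726 − 453) = 15184 J.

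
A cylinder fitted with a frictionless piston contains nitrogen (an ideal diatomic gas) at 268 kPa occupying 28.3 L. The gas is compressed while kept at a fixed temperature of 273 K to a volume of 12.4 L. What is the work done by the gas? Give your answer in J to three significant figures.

Isothermal: W = nRT ln(V₂/V₁) = P₁V₁ ln(V₂/V₁).
P₁V₁ = (268 kPa)(28.3 L) = 7584 J.
W = 7584 × ln(12.4/28.3) = 7584 × -0.8252
W_by_gas = -6258 J.

W ≈ -6260 J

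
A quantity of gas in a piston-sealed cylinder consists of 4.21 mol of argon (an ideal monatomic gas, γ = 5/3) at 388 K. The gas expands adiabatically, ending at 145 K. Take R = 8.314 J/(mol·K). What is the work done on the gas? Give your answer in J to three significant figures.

W ≈ -12800 J

Adiabatic ⇒ Q = 0, so W_by = −ΔU = nCᵥ(T₁ − T₂).
Cᵥ = 3R/2 = 12.47 J/(mol·K).
W = (4.21)(12.47)(388 − 145) = 12758 J.
Work on gas = −W_by = -12758 J.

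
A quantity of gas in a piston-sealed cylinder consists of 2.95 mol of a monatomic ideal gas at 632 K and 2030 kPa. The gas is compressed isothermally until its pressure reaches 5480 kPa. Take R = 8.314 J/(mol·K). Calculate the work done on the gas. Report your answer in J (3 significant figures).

W ≈ 15400 J

Isothermal process: W = nRT ln(V₂/V₁) = nRT ln(P₁/P₂).
W = (2.95)(8.314)(632) × ln(2030/5480)
  = 15501 × ln(0.3704) = 15501 × -0.9931
W_by_gas = -15393 J; work on gas = −W_by = 15393 J.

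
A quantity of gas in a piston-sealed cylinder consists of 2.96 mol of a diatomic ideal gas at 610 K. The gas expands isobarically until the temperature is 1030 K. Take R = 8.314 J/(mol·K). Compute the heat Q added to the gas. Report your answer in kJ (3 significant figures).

Isobaric: W = nRΔT = (2.96)(8.314)(420) = 10336 J.
ΔU = nCᵥΔT with Cᵥ = 5R/2: ΔU = (2.96)(20.79)(420) = 25840 J.
Q = ΔU + W = 25840 + 10336 = 36176 J.

Q ≈ 36.2 kJ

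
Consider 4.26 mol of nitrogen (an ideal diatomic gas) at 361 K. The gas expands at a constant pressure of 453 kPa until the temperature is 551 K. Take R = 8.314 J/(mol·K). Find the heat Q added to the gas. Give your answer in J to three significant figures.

Q ≈ 23600 J

Isobaric: W = nRΔT = (4.26)(8.314)(190) = 6729 J.
ΔU = nCᵥΔT with Cᵥ = 5R/2: ΔU = (4.26)(20.79)(190) = 16823 J.
Q = ΔU + W = 16823 + 6729 = 23553 J.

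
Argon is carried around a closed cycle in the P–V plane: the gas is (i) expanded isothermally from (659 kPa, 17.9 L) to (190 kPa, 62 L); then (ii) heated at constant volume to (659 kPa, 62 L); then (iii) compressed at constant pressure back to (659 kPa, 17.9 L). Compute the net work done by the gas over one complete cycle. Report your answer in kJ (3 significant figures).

W_net ≈ -14.4 kJ

Leg (i): W = PᵢVᵢ ln(V_f/Vᵢ) = (11796) ln(62/17.9) = 14655 J.
Leg (ii): W = 0.
Leg (iii): W = PΔV = (659)(17.9 − 62) = -29062 J.
W_net = 14655 − 29062 = -14407 J.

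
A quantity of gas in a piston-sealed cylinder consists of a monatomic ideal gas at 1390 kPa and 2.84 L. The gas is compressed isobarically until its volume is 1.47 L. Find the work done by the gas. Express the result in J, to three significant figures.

W ≈ -1900 J

Isobaric: W = P ΔV.
W = (1390 kPa)(1.47 − 2.84 L) = (1390)(-1.37) = -1904 J.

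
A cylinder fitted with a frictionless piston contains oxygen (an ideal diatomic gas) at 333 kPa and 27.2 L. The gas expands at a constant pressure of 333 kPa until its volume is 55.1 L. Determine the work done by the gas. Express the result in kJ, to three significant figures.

Isobaric: W = P ΔV.
W = (333 kPa)(55.1 − 27.2 L) = (333)(27.9) = 9291 J.

W ≈ 9.29 kJ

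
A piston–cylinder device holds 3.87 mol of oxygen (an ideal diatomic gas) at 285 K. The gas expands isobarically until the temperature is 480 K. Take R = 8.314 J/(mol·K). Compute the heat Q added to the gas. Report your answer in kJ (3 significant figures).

Isobaric: W = nRΔT = (3.87)(8.314)(195) = 6274 J.
ΔU = nCᵥΔT with Cᵥ = 5R/2: ΔU = (3.87)(20.79)(195) = 15685 J.
Q = ΔU + W = 15685 + 6274 = 21960 J.

Q ≈ 22.0 kJ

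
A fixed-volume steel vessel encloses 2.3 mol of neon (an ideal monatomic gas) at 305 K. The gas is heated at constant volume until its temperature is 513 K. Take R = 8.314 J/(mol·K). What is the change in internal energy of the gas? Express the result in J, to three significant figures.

ΔU ≈ 5970 J

Constant volume ⇒ W = 0, so Q = ΔU = nCᵥΔT with Cᵥ = 3R/2 = 12.47 J/(mol·K).
ΔU = (2.3)(12.47)(513 − 305) = 5966 J.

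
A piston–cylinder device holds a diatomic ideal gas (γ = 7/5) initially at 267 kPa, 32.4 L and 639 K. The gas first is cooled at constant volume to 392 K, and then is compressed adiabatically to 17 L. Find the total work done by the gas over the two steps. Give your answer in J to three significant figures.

Step 1 (isochoric): W = 0 (constant volume).
After step 1: P = 163.8 kPa (V unchanged).
Step 2 (adiabatic): W = (P₁V₁ − P₂V₂)/(γ−1) = (5307 − 6869)/0.4 = -3905 J.
W_total = 0 − 3905 = -3905 J.

W_total ≈ -3900 J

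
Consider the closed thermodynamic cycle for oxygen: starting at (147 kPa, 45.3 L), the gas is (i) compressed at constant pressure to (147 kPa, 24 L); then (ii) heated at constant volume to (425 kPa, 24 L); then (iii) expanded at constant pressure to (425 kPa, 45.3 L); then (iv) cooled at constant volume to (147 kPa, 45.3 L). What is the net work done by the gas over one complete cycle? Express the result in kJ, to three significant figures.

Constant-volume legs do no work.
W(i) = (147)(24 − 45.3) = -3131 J; W(iii) = (425)(45.3 − 24) = 9052 J.
W_net = -3131 + 9052 = 5921 J (the clockwise enclosed area).

W_net ≈ 5.92 kJ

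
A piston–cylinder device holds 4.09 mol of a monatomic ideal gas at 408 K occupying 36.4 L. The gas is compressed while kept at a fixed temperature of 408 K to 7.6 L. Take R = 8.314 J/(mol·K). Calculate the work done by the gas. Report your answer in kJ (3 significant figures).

W ≈ -21.7 kJ

Isothermal: W = nRT ln(V₂/V₁).
W = (4.09)(8.314)(408) × ln(7.6/36.4)
  = 13874 × -1.566
W_by_gas = -21732 J.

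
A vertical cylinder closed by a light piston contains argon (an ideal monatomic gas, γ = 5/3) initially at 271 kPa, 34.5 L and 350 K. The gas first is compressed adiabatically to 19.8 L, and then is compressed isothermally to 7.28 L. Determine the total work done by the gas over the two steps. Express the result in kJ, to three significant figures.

Step 1 (adiabatic): W = (P₁V₁ − P₂V₂)/(γ−1) = (9350 − 13538)/0.667 = -6283 J.
After step 1: P = 683.7 kPa, V = 19.8 L, T = 506.8 K.
Step 2 (isothermal): W = P₁V₁ ln(V₂/V₁) = (13538) ln(7.28/19.8) = -13546 J.
W_total = -6283 − 13546 = -19828 J.

W_total ≈ -19.8 kJ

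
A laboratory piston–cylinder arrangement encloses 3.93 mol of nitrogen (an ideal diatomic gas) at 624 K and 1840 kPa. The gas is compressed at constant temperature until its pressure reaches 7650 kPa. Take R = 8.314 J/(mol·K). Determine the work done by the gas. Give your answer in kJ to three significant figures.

W ≈ -29.1 kJ

Isothermal process: W = nRT ln(V₂/V₁) = nRT ln(P₁/P₂).
W = (3.93)(8.314)(624) × ln(1840/7650)
  = 20389 × ln(0.2405) = 20389 × -1.425
W_by_gas = -29053 J.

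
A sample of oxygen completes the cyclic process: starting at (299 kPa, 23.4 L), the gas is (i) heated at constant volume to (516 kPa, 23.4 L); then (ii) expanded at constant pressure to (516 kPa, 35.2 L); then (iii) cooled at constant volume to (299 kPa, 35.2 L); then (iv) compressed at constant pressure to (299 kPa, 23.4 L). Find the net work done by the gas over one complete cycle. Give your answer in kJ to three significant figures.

W_net ≈ 2.56 kJ

Constant-volume legs do no work.
W(ii) = (516)(35.2 − 23.4) = 6089 J; W(iv) = (299)(23.4 − 35.2) = -3528 J.
W_net = 6089 − 3528 = 2561 J (the clockwise enclosed area).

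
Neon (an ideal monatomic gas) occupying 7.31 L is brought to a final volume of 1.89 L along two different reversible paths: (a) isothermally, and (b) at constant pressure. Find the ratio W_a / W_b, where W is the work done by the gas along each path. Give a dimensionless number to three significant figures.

W_a / W_b ≈ 1.82

Path (a) isothermal: W = P₁V₁ ln(V₂/V₁) → W_a/(P₁V₁) = -1.353.
Path (b) isobaric: W = P₁(V₂ − V₁) → W_b/(P₁V₁) = -0.7415.
W_a / W_b = -1.353 / -0.7415 = 1.824.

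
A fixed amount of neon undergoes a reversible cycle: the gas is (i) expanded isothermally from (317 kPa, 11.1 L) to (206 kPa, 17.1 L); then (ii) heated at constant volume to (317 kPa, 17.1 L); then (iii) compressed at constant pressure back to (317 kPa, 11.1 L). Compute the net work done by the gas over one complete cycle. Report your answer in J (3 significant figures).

W_net ≈ -381 J

Leg (i): W = PᵢVᵢ ln(V_f/Vᵢ) = (3519) ln(17.1/11.1) = 1521 J.
Leg (ii): W = 0.
Leg (iii): W = PΔV = (317)(11.1 − 17.1) = -1902 J.
W_net = 1521 − 1902 = -381.5 J.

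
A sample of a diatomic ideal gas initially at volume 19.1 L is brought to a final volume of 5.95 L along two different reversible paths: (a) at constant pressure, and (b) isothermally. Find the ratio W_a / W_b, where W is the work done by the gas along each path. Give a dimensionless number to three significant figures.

W_a / W_b ≈ 0.590

Path (a) isobaric: W = P₁(V₂ − V₁) → W_a/(P₁V₁) = -0.6885.
Path (b) isothermal: W = P₁V₁ ln(V₂/V₁) → W_b/(P₁V₁) = -1.166.
W_a / W_b = -0.6885 / -1.166 = 0.5903.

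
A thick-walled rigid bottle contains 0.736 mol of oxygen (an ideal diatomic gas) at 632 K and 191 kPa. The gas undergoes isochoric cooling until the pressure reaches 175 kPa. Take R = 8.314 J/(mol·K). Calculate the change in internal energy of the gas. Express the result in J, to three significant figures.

Constant volume ⇒ W = 0, so Q = ΔU = nCᵥΔT with Cᵥ = 5R/2 = 20.79 J/(mol·K).
At constant V, T₂/T₁ = P₂/P₁ ⇒ ΔT = T₁(P₂/P₁ − 1) = 632·(175/191 − 1) = -52.94 K.
ΔU = (0.736)(20.79)(-52.94) = -809.9 J.

ΔU ≈ -810 J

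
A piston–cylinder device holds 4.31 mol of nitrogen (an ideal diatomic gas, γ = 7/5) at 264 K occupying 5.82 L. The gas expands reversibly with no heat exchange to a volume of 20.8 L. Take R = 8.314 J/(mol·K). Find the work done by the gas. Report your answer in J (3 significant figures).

Adiabatic: TV^(γ−1) = const with γ = 7/5.
T₂ = T₁ (V₁/V₂)^(γ−1) = 264 × (5.82/20.8)^0.4 = 264 × 0.6008 = 158.6 K.
W_by = nCᵥ(T₁ − T₂) = (4.31)(20.79)(264 − 158.6) = 9441 J.

W ≈ 9440 J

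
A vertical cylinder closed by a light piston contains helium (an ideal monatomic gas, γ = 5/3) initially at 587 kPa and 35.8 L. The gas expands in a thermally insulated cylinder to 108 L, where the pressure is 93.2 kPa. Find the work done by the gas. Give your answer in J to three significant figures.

W ≈ 16400 J

Adiabatic: W = (P₁V₁ − P₂V₂)/(γ − 1) with γ = 5/3.
P₁V₁ = 21015 J, P₂V₂ = 10066 J.
W = (21015 − 10066) / 0.6667 = 16423 J.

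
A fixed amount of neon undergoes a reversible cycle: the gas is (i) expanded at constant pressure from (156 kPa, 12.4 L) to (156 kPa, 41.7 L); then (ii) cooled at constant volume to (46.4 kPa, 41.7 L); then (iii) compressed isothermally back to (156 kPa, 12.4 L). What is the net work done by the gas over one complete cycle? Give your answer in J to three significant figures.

Leg (i): W = PΔV = (156)(41.7 − 12.4) = 4571 J.
Leg (ii): W = 0.
Leg (iii): W = PᵢVᵢ ln(V_f/Vᵢ) = (1935) ln(12.4/41.7) = -2347 J.
W_net = 4571 − 2347 = 2224 J.

W_net ≈ 2220 J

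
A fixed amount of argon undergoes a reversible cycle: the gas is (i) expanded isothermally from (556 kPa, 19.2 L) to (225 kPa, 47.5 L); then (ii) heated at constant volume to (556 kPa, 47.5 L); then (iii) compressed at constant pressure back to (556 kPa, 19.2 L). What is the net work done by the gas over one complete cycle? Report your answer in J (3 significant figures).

Leg (i): W = PᵢVᵢ ln(V_f/Vᵢ) = (10675) ln(47.5/19.2) = 9670 J.
Leg (ii): W = 0.
Leg (iii): W = PΔV = (556)(19.2 − 47.5) = -15735 J.
W_net = 9670 − 15735 = -6065 J.

W_net ≈ -6060 J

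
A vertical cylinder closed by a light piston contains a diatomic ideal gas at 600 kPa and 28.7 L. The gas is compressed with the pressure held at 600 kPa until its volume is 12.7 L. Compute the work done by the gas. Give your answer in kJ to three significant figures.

W ≈ -9.60 kJ

Isobaric: W = P ΔV.
W = (600 kPa)(12.7 − 28.7 L) = (600)(-16) = -9600 J.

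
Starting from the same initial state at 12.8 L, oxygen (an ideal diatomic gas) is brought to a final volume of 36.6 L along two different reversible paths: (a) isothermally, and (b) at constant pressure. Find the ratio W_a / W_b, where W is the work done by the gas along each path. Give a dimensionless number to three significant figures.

W_a / W_b ≈ 0.565

Path (a) isothermal: W = P₁V₁ ln(V₂/V₁) → W_a/(P₁V₁) = 1.051.
Path (b) isobaric: W = P₁(V₂ − V₁) → W_b/(P₁V₁) = 1.859.
W_a / W_b = 1.051 / 1.859 = 0.565.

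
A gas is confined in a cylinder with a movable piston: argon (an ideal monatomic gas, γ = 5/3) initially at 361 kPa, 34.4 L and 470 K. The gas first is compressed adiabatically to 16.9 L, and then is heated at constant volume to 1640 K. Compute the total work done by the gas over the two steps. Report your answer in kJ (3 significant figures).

W_total ≈ -11.3 kJ

Step 1 (adiabatic): W = (P₁V₁ − P₂V₂)/(γ−1) = (12418 − 19946)/0.667 = -11291 J.
Step 2 (isochoric): W = 0 (constant volume).
W_total = -11291 + 0 = -11291 J.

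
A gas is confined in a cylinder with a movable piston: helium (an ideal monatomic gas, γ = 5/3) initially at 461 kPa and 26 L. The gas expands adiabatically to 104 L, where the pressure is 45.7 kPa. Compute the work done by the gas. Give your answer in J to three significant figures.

Adiabatic: W = (P₁V₁ − P₂V₂)/(γ − 1) with γ = 5/3.
P₁V₁ = 11986 J, P₂V₂ = 4753 J.
W = (11986 − 4753) / 0.6667 = 10850 J.

W ≈ 10800 J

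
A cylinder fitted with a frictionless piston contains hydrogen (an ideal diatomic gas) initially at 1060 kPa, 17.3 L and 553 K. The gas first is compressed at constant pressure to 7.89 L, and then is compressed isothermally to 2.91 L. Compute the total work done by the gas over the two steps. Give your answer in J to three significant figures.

W_total ≈ -18300 J

Step 1 (isobaric): W = PΔV = (1060 kPa)(7.89 − 17.3 L) = -9975 J.
After step 1: P = 1060 kPa, V = 7.89 L, T = 252.2 K.
Step 2 (isothermal): W = P₁V₁ ln(V₂/V₁) = (8363) ln(2.91/7.89) = -8342 J.
W_total = -9975 − 8342 = -18317 J.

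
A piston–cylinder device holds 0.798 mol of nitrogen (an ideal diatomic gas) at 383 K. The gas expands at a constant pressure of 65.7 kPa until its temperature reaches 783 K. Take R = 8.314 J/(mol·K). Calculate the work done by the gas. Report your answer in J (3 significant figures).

Isobaric: W = P ΔV = nR ΔT.
W = (0.798)(8.314)(783 − 383) = 2654 J.

W ≈ 2650 J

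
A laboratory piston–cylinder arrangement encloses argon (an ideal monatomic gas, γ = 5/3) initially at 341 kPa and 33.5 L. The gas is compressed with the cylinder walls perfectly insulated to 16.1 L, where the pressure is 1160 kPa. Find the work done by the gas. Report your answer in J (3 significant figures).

W ≈ -10900 J

Adiabatic: W = (P₁V₁ − P₂V₂)/(γ − 1) with γ = 5/3.
P₁V₁ = 11424 J, P₂V₂ = 18676 J.
W = (11424 − 18676) / 0.6667 = -10879 J.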